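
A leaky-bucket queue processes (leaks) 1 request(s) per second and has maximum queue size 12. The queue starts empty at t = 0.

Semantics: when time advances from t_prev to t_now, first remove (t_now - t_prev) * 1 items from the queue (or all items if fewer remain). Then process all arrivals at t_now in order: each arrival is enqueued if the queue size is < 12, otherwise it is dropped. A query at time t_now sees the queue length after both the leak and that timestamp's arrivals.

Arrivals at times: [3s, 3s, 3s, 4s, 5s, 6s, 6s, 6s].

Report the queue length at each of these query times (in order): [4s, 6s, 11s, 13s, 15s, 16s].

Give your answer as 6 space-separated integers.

Queue lengths at query times:
  query t=4s: backlog = 3
  query t=6s: backlog = 5
  query t=11s: backlog = 0
  query t=13s: backlog = 0
  query t=15s: backlog = 0
  query t=16s: backlog = 0

Answer: 3 5 0 0 0 0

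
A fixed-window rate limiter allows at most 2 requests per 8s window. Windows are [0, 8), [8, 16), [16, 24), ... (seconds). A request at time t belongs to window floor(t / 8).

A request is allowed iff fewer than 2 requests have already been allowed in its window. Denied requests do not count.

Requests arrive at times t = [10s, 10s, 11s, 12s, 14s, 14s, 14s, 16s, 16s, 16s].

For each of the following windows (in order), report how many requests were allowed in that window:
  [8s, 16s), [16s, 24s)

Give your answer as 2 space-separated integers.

Processing requests:
  req#1 t=10s (window 1): ALLOW
  req#2 t=10s (window 1): ALLOW
  req#3 t=11s (window 1): DENY
  req#4 t=12s (window 1): DENY
  req#5 t=14s (window 1): DENY
  req#6 t=14s (window 1): DENY
  req#7 t=14s (window 1): DENY
  req#8 t=16s (window 2): ALLOW
  req#9 t=16s (window 2): ALLOW
  req#10 t=16s (window 2): DENY

Allowed counts by window: 2 2

Answer: 2 2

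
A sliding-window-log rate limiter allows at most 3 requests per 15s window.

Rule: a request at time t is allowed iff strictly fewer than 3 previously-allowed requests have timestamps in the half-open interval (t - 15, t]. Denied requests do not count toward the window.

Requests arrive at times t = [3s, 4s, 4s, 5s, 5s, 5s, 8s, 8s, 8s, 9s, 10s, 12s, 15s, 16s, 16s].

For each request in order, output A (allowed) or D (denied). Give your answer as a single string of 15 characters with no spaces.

Tracking allowed requests in the window:
  req#1 t=3s: ALLOW
  req#2 t=4s: ALLOW
  req#3 t=4s: ALLOW
  req#4 t=5s: DENY
  req#5 t=5s: DENY
  req#6 t=5s: DENY
  req#7 t=8s: DENY
  req#8 t=8s: DENY
  req#9 t=8s: DENY
  req#10 t=9s: DENY
  req#11 t=10s: DENY
  req#12 t=12s: DENY
  req#13 t=15s: DENY
  req#14 t=16s: DENY
  req#15 t=16s: DENY

Answer: AAADDDDDDDDDDDD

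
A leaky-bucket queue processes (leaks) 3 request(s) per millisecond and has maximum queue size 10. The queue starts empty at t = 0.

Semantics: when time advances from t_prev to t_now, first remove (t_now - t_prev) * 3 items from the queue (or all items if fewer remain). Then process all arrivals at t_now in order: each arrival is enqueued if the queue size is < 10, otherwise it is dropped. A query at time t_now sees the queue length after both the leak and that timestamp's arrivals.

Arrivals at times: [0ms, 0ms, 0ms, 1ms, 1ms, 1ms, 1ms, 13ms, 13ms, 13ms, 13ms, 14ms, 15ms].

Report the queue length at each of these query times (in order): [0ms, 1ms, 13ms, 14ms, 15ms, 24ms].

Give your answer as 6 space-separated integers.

Answer: 3 4 4 2 1 0

Derivation:
Queue lengths at query times:
  query t=0ms: backlog = 3
  query t=1ms: backlog = 4
  query t=13ms: backlog = 4
  query t=14ms: backlog = 2
  query t=15ms: backlog = 1
  query t=24ms: backlog = 0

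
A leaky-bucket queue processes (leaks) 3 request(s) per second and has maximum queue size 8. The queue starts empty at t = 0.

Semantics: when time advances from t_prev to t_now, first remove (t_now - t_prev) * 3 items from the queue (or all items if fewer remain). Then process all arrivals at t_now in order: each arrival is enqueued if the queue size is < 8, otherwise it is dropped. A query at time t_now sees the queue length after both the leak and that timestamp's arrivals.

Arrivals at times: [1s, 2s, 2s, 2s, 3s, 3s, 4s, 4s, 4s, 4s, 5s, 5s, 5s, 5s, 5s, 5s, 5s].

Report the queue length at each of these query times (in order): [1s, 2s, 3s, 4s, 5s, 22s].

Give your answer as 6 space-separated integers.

Queue lengths at query times:
  query t=1s: backlog = 1
  query t=2s: backlog = 3
  query t=3s: backlog = 2
  query t=4s: backlog = 4
  query t=5s: backlog = 8
  query t=22s: backlog = 0

Answer: 1 3 2 4 8 0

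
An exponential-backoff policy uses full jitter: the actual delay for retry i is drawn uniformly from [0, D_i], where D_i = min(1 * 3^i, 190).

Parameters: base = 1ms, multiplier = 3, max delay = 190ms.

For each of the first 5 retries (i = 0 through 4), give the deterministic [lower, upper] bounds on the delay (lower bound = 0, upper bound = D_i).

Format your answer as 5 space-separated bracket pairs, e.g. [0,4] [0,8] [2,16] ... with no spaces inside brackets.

Computing bounds per retry:
  i=0: D_i=min(1*3^0,190)=1, bounds=[0,1]
  i=1: D_i=min(1*3^1,190)=3, bounds=[0,3]
  i=2: D_i=min(1*3^2,190)=9, bounds=[0,9]
  i=3: D_i=min(1*3^3,190)=27, bounds=[0,27]
  i=4: D_i=min(1*3^4,190)=81, bounds=[0,81]

Answer: [0,1] [0,3] [0,9] [0,27] [0,81]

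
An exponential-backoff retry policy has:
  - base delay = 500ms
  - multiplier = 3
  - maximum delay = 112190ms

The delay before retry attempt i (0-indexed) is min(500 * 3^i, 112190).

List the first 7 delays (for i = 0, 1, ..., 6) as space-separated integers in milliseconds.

Answer: 500 1500 4500 13500 40500 112190 112190

Derivation:
Computing each delay:
  i=0: min(500*3^0, 112190) = 500
  i=1: min(500*3^1, 112190) = 1500
  i=2: min(500*3^2, 112190) = 4500
  i=3: min(500*3^3, 112190) = 13500
  i=4: min(500*3^4, 112190) = 40500
  i=5: min(500*3^5, 112190) = 112190
  i=6: min(500*3^6, 112190) = 112190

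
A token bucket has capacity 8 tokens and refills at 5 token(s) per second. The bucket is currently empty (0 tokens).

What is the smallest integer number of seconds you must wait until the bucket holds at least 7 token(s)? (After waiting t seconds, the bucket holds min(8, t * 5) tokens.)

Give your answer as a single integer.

Answer: 2

Derivation:
Need t * 5 >= 7, so t >= 7/5.
Smallest integer t = ceil(7/5) = 2.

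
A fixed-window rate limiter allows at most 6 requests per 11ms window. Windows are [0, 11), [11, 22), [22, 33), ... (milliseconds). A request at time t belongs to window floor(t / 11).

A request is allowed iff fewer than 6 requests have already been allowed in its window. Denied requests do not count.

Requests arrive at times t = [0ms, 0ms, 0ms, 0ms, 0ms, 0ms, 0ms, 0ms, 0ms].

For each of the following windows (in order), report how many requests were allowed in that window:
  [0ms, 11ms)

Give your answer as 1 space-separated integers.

Processing requests:
  req#1 t=0ms (window 0): ALLOW
  req#2 t=0ms (window 0): ALLOW
  req#3 t=0ms (window 0): ALLOW
  req#4 t=0ms (window 0): ALLOW
  req#5 t=0ms (window 0): ALLOW
  req#6 t=0ms (window 0): ALLOW
  req#7 t=0ms (window 0): DENY
  req#8 t=0ms (window 0): DENY
  req#9 t=0ms (window 0): DENY

Allowed counts by window: 6

Answer: 6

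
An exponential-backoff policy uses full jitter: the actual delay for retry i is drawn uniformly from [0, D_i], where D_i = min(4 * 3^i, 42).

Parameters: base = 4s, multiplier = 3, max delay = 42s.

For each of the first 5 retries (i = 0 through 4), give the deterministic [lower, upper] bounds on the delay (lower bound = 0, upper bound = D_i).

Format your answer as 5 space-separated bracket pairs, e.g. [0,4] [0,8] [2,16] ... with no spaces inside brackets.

Answer: [0,4] [0,12] [0,36] [0,42] [0,42]

Derivation:
Computing bounds per retry:
  i=0: D_i=min(4*3^0,42)=4, bounds=[0,4]
  i=1: D_i=min(4*3^1,42)=12, bounds=[0,12]
  i=2: D_i=min(4*3^2,42)=36, bounds=[0,36]
  i=3: D_i=min(4*3^3,42)=42, bounds=[0,42]
  i=4: D_i=min(4*3^4,42)=42, bounds=[0,42]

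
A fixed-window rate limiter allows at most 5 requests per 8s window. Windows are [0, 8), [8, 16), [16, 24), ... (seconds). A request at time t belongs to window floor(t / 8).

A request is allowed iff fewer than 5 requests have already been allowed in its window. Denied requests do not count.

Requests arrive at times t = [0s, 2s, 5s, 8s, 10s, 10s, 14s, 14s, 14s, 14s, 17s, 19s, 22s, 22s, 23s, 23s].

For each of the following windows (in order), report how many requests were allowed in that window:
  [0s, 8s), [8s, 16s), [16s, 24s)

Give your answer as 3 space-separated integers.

Processing requests:
  req#1 t=0s (window 0): ALLOW
  req#2 t=2s (window 0): ALLOW
  req#3 t=5s (window 0): ALLOW
  req#4 t=8s (window 1): ALLOW
  req#5 t=10s (window 1): ALLOW
  req#6 t=10s (window 1): ALLOW
  req#7 t=14s (window 1): ALLOW
  req#8 t=14s (window 1): ALLOW
  req#9 t=14s (window 1): DENY
  req#10 t=14s (window 1): DENY
  req#11 t=17s (window 2): ALLOW
  req#12 t=19s (window 2): ALLOW
  req#13 t=22s (window 2): ALLOW
  req#14 t=22s (window 2): ALLOW
  req#15 t=23s (window 2): ALLOW
  req#16 t=23s (window 2): DENY

Allowed counts by window: 3 5 5

Answer: 3 5 5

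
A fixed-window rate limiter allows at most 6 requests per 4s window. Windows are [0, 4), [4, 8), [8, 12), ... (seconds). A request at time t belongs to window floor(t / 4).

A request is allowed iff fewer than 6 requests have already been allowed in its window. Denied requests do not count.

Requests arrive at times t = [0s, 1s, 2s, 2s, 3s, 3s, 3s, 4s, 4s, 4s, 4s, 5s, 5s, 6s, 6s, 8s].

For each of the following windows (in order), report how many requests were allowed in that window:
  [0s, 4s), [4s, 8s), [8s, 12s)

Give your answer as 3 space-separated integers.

Processing requests:
  req#1 t=0s (window 0): ALLOW
  req#2 t=1s (window 0): ALLOW
  req#3 t=2s (window 0): ALLOW
  req#4 t=2s (window 0): ALLOW
  req#5 t=3s (window 0): ALLOW
  req#6 t=3s (window 0): ALLOW
  req#7 t=3s (window 0): DENY
  req#8 t=4s (window 1): ALLOW
  req#9 t=4s (window 1): ALLOW
  req#10 t=4s (window 1): ALLOW
  req#11 t=4s (window 1): ALLOW
  req#12 t=5s (window 1): ALLOW
  req#13 t=5s (window 1): ALLOW
  req#14 t=6s (window 1): DENY
  req#15 t=6s (window 1): DENY
  req#16 t=8s (window 2): ALLOW

Allowed counts by window: 6 6 1

Answer: 6 6 1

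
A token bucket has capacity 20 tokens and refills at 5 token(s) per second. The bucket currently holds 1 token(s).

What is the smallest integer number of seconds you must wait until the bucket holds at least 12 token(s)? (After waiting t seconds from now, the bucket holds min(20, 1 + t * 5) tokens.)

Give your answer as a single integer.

Need 1 + t * 5 >= 12, so t >= 11/5.
Smallest integer t = ceil(11/5) = 3.

Answer: 3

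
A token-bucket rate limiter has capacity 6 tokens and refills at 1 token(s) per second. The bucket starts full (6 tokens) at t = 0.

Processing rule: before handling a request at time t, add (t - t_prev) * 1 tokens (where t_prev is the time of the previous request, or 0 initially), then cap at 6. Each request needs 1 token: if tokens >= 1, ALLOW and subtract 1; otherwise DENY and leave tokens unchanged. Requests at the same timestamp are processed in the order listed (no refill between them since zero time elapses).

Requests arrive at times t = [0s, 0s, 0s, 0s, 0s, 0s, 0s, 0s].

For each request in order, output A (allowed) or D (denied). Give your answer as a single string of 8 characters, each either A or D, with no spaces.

Simulating step by step:
  req#1 t=0s: ALLOW
  req#2 t=0s: ALLOW
  req#3 t=0s: ALLOW
  req#4 t=0s: ALLOW
  req#5 t=0s: ALLOW
  req#6 t=0s: ALLOW
  req#7 t=0s: DENY
  req#8 t=0s: DENY

Answer: AAAAAADD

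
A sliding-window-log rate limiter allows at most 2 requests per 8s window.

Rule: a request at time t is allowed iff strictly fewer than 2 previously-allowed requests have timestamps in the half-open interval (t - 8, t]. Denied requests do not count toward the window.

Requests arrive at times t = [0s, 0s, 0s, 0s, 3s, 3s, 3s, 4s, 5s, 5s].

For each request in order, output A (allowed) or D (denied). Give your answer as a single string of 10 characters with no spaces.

Tracking allowed requests in the window:
  req#1 t=0s: ALLOW
  req#2 t=0s: ALLOW
  req#3 t=0s: DENY
  req#4 t=0s: DENY
  req#5 t=3s: DENY
  req#6 t=3s: DENY
  req#7 t=3s: DENY
  req#8 t=4s: DENY
  req#9 t=5s: DENY
  req#10 t=5s: DENY

Answer: AADDDDDDDD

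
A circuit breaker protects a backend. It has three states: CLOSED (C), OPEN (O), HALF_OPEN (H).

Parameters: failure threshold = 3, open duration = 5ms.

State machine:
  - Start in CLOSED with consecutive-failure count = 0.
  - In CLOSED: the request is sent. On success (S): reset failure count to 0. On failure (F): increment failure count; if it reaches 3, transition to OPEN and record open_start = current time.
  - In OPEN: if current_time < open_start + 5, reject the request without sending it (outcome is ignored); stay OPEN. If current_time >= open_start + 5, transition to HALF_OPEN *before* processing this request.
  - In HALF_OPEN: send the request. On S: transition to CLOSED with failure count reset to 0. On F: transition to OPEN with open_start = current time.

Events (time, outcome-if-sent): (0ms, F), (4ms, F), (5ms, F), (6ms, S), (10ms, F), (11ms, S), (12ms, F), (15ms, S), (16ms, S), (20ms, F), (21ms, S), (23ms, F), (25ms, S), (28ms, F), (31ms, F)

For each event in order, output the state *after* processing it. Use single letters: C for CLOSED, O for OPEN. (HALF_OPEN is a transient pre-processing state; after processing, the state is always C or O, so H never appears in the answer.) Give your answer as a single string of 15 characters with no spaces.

Answer: CCOOOOOCCCCCCCC

Derivation:
State after each event:
  event#1 t=0ms outcome=F: state=CLOSED
  event#2 t=4ms outcome=F: state=CLOSED
  event#3 t=5ms outcome=F: state=OPEN
  event#4 t=6ms outcome=S: state=OPEN
  event#5 t=10ms outcome=F: state=OPEN
  event#6 t=11ms outcome=S: state=OPEN
  event#7 t=12ms outcome=F: state=OPEN
  event#8 t=15ms outcome=S: state=CLOSED
  event#9 t=16ms outcome=S: state=CLOSED
  event#10 t=20ms outcome=F: state=CLOSED
  event#11 t=21ms outcome=S: state=CLOSED
  event#12 t=23ms outcome=F: state=CLOSED
  event#13 t=25ms outcome=S: state=CLOSED
  event#14 t=28ms outcome=F: state=CLOSED
  event#15 t=31ms outcome=F: state=CLOSED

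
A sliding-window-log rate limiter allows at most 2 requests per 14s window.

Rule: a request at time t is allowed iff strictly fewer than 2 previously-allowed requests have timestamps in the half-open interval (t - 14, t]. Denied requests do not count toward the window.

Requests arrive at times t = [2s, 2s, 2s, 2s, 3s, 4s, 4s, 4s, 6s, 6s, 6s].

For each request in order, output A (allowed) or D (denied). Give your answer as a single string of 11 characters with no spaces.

Tracking allowed requests in the window:
  req#1 t=2s: ALLOW
  req#2 t=2s: ALLOW
  req#3 t=2s: DENY
  req#4 t=2s: DENY
  req#5 t=3s: DENY
  req#6 t=4s: DENY
  req#7 t=4s: DENY
  req#8 t=4s: DENY
  req#9 t=6s: DENY
  req#10 t=6s: DENY
  req#11 t=6s: DENY

Answer: AADDDDDDDDD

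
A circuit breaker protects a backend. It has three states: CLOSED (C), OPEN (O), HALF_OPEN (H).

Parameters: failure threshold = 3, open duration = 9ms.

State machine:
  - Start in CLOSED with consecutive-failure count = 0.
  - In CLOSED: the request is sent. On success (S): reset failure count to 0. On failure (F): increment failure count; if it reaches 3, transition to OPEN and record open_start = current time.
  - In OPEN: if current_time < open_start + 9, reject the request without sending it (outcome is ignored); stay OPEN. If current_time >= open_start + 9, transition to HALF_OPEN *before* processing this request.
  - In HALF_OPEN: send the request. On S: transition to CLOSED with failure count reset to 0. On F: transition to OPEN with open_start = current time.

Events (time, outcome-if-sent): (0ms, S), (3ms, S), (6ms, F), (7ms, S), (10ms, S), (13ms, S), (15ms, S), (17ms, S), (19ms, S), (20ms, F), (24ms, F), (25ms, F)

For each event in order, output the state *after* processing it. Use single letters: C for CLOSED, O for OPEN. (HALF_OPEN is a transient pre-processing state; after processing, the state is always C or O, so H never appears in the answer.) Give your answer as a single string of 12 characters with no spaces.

State after each event:
  event#1 t=0ms outcome=S: state=CLOSED
  event#2 t=3ms outcome=S: state=CLOSED
  event#3 t=6ms outcome=F: state=CLOSED
  event#4 t=7ms outcome=S: state=CLOSED
  event#5 t=10ms outcome=S: state=CLOSED
  event#6 t=13ms outcome=S: state=CLOSED
  event#7 t=15ms outcome=S: state=CLOSED
  event#8 t=17ms outcome=S: state=CLOSED
  event#9 t=19ms outcome=S: state=CLOSED
  event#10 t=20ms outcome=F: state=CLOSED
  event#11 t=24ms outcome=F: state=CLOSED
  event#12 t=25ms outcome=F: state=OPEN

Answer: CCCCCCCCCCCO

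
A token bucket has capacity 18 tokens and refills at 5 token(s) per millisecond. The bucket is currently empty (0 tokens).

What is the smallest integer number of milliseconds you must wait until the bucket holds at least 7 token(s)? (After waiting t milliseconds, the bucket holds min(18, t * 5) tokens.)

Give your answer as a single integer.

Need t * 5 >= 7, so t >= 7/5.
Smallest integer t = ceil(7/5) = 2.

Answer: 2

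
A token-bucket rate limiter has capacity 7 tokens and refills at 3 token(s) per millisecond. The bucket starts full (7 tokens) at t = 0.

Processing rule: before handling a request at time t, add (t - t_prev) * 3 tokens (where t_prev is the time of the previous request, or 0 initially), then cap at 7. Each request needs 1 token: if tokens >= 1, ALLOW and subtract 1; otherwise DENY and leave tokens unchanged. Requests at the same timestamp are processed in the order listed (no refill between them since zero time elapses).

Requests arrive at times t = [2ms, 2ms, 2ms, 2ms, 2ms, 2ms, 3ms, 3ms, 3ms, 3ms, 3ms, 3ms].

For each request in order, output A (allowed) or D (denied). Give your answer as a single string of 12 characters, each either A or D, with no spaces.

Answer: AAAAAAAAAADD

Derivation:
Simulating step by step:
  req#1 t=2ms: ALLOW
  req#2 t=2ms: ALLOW
  req#3 t=2ms: ALLOW
  req#4 t=2ms: ALLOW
  req#5 t=2ms: ALLOW
  req#6 t=2ms: ALLOW
  req#7 t=3ms: ALLOW
  req#8 t=3ms: ALLOW
  req#9 t=3ms: ALLOW
  req#10 t=3ms: ALLOW
  req#11 t=3ms: DENY
  req#12 t=3ms: DENY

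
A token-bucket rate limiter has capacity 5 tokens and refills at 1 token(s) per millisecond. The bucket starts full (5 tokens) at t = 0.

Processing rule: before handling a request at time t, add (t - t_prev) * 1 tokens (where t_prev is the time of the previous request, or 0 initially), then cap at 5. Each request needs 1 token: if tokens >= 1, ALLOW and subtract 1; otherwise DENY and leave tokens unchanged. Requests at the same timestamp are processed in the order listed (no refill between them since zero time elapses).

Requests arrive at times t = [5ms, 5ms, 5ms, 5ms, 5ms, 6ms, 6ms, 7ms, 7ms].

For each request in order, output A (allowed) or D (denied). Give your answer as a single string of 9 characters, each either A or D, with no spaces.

Simulating step by step:
  req#1 t=5ms: ALLOW
  req#2 t=5ms: ALLOW
  req#3 t=5ms: ALLOW
  req#4 t=5ms: ALLOW
  req#5 t=5ms: ALLOW
  req#6 t=6ms: ALLOW
  req#7 t=6ms: DENY
  req#8 t=7ms: ALLOW
  req#9 t=7ms: DENY

Answer: AAAAAADAD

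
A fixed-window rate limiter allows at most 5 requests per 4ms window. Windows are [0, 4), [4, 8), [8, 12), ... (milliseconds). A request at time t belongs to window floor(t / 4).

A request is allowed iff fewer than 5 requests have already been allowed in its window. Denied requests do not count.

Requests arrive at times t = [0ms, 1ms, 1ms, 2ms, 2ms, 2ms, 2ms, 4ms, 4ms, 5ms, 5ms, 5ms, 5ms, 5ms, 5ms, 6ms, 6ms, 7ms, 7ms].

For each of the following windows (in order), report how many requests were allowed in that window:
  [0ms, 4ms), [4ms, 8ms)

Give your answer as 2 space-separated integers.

Processing requests:
  req#1 t=0ms (window 0): ALLOW
  req#2 t=1ms (window 0): ALLOW
  req#3 t=1ms (window 0): ALLOW
  req#4 t=2ms (window 0): ALLOW
  req#5 t=2ms (window 0): ALLOW
  req#6 t=2ms (window 0): DENY
  req#7 t=2ms (window 0): DENY
  req#8 t=4ms (window 1): ALLOW
  req#9 t=4ms (window 1): ALLOW
  req#10 t=5ms (window 1): ALLOW
  req#11 t=5ms (window 1): ALLOW
  req#12 t=5ms (window 1): ALLOW
  req#13 t=5ms (window 1): DENY
  req#14 t=5ms (window 1): DENY
  req#15 t=5ms (window 1): DENY
  req#16 t=6ms (window 1): DENY
  req#17 t=6ms (window 1): DENY
  req#18 t=7ms (window 1): DENY
  req#19 t=7ms (window 1): DENY

Allowed counts by window: 5 5

Answer: 5 5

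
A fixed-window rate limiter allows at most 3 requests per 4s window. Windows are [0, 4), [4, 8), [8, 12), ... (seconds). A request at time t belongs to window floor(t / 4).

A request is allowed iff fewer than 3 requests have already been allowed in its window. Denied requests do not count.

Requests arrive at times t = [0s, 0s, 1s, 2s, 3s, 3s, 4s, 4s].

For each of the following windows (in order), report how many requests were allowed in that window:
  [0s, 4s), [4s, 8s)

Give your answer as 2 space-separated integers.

Answer: 3 2

Derivation:
Processing requests:
  req#1 t=0s (window 0): ALLOW
  req#2 t=0s (window 0): ALLOW
  req#3 t=1s (window 0): ALLOW
  req#4 t=2s (window 0): DENY
  req#5 t=3s (window 0): DENY
  req#6 t=3s (window 0): DENY
  req#7 t=4s (window 1): ALLOW
  req#8 t=4s (window 1): ALLOW

Allowed counts by window: 3 2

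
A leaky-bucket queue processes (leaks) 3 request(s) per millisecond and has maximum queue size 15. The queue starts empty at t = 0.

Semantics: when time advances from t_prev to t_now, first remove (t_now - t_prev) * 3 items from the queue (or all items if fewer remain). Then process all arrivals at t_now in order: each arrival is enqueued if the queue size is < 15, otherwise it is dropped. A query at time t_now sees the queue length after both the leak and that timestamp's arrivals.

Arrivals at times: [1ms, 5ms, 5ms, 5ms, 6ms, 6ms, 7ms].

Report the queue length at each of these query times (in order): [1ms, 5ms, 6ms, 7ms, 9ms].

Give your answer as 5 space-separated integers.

Answer: 1 3 2 1 0

Derivation:
Queue lengths at query times:
  query t=1ms: backlog = 1
  query t=5ms: backlog = 3
  query t=6ms: backlog = 2
  query t=7ms: backlog = 1
  query t=9ms: backlog = 0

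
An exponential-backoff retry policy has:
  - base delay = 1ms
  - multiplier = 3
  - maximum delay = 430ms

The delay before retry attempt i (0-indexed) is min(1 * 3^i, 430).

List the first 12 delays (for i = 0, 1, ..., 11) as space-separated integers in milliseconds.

Computing each delay:
  i=0: min(1*3^0, 430) = 1
  i=1: min(1*3^1, 430) = 3
  i=2: min(1*3^2, 430) = 9
  i=3: min(1*3^3, 430) = 27
  i=4: min(1*3^4, 430) = 81
  i=5: min(1*3^5, 430) = 243
  i=6: min(1*3^6, 430) = 430
  i=7: min(1*3^7, 430) = 430
  i=8: min(1*3^8, 430) = 430
  i=9: min(1*3^9, 430) = 430
  i=10: min(1*3^10, 430) = 430
  i=11: min(1*3^11, 430) = 430

Answer: 1 3 9 27 81 243 430 430 430 430 430 430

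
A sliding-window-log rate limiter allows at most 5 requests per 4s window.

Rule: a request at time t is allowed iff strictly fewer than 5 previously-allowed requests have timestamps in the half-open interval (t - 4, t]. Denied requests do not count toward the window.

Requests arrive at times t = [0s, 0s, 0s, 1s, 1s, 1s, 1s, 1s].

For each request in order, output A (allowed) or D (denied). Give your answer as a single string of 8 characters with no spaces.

Answer: AAAAADDD

Derivation:
Tracking allowed requests in the window:
  req#1 t=0s: ALLOW
  req#2 t=0s: ALLOW
  req#3 t=0s: ALLOW
  req#4 t=1s: ALLOW
  req#5 t=1s: ALLOW
  req#6 t=1s: DENY
  req#7 t=1s: DENY
  req#8 t=1s: DENY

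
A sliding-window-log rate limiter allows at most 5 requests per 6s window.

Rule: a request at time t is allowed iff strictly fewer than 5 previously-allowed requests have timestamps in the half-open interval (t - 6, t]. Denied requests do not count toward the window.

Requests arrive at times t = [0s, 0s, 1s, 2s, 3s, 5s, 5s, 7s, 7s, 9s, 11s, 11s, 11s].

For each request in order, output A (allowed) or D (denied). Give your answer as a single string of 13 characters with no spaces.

Tracking allowed requests in the window:
  req#1 t=0s: ALLOW
  req#2 t=0s: ALLOW
  req#3 t=1s: ALLOW
  req#4 t=2s: ALLOW
  req#5 t=3s: ALLOW
  req#6 t=5s: DENY
  req#7 t=5s: DENY
  req#8 t=7s: ALLOW
  req#9 t=7s: ALLOW
  req#10 t=9s: ALLOW
  req#11 t=11s: ALLOW
  req#12 t=11s: ALLOW
  req#13 t=11s: DENY

Answer: AAAAADDAAAAAD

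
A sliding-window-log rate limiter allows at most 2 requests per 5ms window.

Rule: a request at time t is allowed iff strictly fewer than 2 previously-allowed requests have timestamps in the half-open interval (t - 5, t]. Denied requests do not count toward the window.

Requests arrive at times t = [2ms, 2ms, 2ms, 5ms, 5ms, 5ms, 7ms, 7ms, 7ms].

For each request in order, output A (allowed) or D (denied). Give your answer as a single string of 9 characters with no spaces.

Tracking allowed requests in the window:
  req#1 t=2ms: ALLOW
  req#2 t=2ms: ALLOW
  req#3 t=2ms: DENY
  req#4 t=5ms: DENY
  req#5 t=5ms: DENY
  req#6 t=5ms: DENY
  req#7 t=7ms: ALLOW
  req#8 t=7ms: ALLOW
  req#9 t=7ms: DENY

Answer: AADDDDAAD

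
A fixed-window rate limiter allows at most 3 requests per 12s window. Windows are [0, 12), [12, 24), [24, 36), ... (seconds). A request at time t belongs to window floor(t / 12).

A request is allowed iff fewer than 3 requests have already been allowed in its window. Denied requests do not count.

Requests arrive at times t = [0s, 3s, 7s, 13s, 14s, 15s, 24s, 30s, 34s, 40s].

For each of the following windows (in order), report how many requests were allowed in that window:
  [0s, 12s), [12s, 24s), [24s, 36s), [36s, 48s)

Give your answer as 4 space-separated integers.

Processing requests:
  req#1 t=0s (window 0): ALLOW
  req#2 t=3s (window 0): ALLOW
  req#3 t=7s (window 0): ALLOW
  req#4 t=13s (window 1): ALLOW
  req#5 t=14s (window 1): ALLOW
  req#6 t=15s (window 1): ALLOW
  req#7 t=24s (window 2): ALLOW
  req#8 t=30s (window 2): ALLOW
  req#9 t=34s (window 2): ALLOW
  req#10 t=40s (window 3): ALLOW

Allowed counts by window: 3 3 3 1

Answer: 3 3 3 1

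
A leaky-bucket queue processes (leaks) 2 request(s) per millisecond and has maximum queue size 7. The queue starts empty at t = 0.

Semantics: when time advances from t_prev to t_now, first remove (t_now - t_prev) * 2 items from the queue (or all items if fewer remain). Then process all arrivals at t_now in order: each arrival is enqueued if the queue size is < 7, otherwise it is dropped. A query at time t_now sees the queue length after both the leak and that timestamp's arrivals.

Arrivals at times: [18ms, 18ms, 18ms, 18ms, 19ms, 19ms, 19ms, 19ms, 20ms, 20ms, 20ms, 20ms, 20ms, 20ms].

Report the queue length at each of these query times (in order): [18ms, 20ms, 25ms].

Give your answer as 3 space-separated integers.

Answer: 4 7 0

Derivation:
Queue lengths at query times:
  query t=18ms: backlog = 4
  query t=20ms: backlog = 7
  query t=25ms: backlog = 0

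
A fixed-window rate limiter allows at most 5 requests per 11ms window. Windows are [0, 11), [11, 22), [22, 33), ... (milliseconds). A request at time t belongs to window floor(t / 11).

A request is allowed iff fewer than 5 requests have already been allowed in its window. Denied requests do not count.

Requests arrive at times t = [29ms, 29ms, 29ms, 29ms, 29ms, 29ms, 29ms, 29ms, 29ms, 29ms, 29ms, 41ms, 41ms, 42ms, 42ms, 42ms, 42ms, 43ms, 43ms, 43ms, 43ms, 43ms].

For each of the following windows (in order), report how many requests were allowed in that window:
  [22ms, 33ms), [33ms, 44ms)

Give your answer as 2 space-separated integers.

Answer: 5 5

Derivation:
Processing requests:
  req#1 t=29ms (window 2): ALLOW
  req#2 t=29ms (window 2): ALLOW
  req#3 t=29ms (window 2): ALLOW
  req#4 t=29ms (window 2): ALLOW
  req#5 t=29ms (window 2): ALLOW
  req#6 t=29ms (window 2): DENY
  req#7 t=29ms (window 2): DENY
  req#8 t=29ms (window 2): DENY
  req#9 t=29ms (window 2): DENY
  req#10 t=29ms (window 2): DENY
  req#11 t=29ms (window 2): DENY
  req#12 t=41ms (window 3): ALLOW
  req#13 t=41ms (window 3): ALLOW
  req#14 t=42ms (window 3): ALLOW
  req#15 t=42ms (window 3): ALLOW
  req#16 t=42ms (window 3): ALLOW
  req#17 t=42ms (window 3): DENY
  req#18 t=43ms (window 3): DENY
  req#19 t=43ms (window 3): DENY
  req#20 t=43ms (window 3): DENY
  req#21 t=43ms (window 3): DENY
  req#22 t=43ms (window 3): DENY

Allowed counts by window: 5 5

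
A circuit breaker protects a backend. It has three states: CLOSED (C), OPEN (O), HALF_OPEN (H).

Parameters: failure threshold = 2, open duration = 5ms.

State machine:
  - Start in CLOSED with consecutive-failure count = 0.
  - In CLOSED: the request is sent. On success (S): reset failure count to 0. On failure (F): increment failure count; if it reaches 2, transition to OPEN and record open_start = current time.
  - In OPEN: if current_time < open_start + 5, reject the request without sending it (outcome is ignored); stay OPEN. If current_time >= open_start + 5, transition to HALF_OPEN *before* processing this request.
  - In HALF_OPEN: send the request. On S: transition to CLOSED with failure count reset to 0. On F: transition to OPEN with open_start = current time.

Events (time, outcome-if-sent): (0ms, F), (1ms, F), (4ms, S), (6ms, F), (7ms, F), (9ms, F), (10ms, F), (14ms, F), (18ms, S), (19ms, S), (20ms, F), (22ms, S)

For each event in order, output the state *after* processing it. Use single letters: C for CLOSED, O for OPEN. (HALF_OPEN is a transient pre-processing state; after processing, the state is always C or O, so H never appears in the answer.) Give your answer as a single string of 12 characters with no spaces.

Answer: COOOOOOOOCCC

Derivation:
State after each event:
  event#1 t=0ms outcome=F: state=CLOSED
  event#2 t=1ms outcome=F: state=OPEN
  event#3 t=4ms outcome=S: state=OPEN
  event#4 t=6ms outcome=F: state=OPEN
  event#5 t=7ms outcome=F: state=OPEN
  event#6 t=9ms outcome=F: state=OPEN
  event#7 t=10ms outcome=F: state=OPEN
  event#8 t=14ms outcome=F: state=OPEN
  event#9 t=18ms outcome=S: state=OPEN
  event#10 t=19ms outcome=S: state=CLOSED
  event#11 t=20ms outcome=F: state=CLOSED
  event#12 t=22ms outcome=S: state=CLOSED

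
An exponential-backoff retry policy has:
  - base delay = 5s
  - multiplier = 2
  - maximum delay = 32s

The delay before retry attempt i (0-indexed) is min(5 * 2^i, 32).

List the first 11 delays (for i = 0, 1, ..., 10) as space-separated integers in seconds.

Computing each delay:
  i=0: min(5*2^0, 32) = 5
  i=1: min(5*2^1, 32) = 10
  i=2: min(5*2^2, 32) = 20
  i=3: min(5*2^3, 32) = 32
  i=4: min(5*2^4, 32) = 32
  i=5: min(5*2^5, 32) = 32
  i=6: min(5*2^6, 32) = 32
  i=7: min(5*2^7, 32) = 32
  i=8: min(5*2^8, 32) = 32
  i=9: min(5*2^9, 32) = 32
  i=10: min(5*2^10, 32) = 32

Answer: 5 10 20 32 32 32 32 32 32 32 32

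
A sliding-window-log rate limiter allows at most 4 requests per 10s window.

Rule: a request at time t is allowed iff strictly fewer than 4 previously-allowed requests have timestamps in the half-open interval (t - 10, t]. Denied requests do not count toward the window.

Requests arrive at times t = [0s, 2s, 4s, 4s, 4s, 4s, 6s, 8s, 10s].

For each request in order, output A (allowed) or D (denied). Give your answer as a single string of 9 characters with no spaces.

Answer: AAAADDDDA

Derivation:
Tracking allowed requests in the window:
  req#1 t=0s: ALLOW
  req#2 t=2s: ALLOW
  req#3 t=4s: ALLOW
  req#4 t=4s: ALLOW
  req#5 t=4s: DENY
  req#6 t=4s: DENY
  req#7 t=6s: DENY
  req#8 t=8s: DENY
  req#9 t=10s: ALLOW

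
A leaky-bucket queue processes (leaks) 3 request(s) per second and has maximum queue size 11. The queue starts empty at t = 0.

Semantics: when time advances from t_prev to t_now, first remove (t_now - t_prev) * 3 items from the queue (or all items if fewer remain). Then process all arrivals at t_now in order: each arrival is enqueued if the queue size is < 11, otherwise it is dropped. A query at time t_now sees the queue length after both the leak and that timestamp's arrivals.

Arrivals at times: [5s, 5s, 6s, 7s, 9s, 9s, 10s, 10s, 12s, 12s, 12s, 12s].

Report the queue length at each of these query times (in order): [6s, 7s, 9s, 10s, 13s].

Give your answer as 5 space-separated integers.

Queue lengths at query times:
  query t=6s: backlog = 1
  query t=7s: backlog = 1
  query t=9s: backlog = 2
  query t=10s: backlog = 2
  query t=13s: backlog = 1

Answer: 1 1 2 2 1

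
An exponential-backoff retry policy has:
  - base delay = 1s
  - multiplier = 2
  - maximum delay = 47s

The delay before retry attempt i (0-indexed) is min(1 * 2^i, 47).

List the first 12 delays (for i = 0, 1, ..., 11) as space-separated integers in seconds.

Computing each delay:
  i=0: min(1*2^0, 47) = 1
  i=1: min(1*2^1, 47) = 2
  i=2: min(1*2^2, 47) = 4
  i=3: min(1*2^3, 47) = 8
  i=4: min(1*2^4, 47) = 16
  i=5: min(1*2^5, 47) = 32
  i=6: min(1*2^6, 47) = 47
  i=7: min(1*2^7, 47) = 47
  i=8: min(1*2^8, 47) = 47
  i=9: min(1*2^9, 47) = 47
  i=10: min(1*2^10, 47) = 47
  i=11: min(1*2^11, 47) = 47

Answer: 1 2 4 8 16 32 47 47 47 47 47 47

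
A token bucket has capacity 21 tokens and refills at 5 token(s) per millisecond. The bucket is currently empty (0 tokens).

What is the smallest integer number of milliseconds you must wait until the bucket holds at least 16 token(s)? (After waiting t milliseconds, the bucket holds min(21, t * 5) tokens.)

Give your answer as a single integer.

Need t * 5 >= 16, so t >= 16/5.
Smallest integer t = ceil(16/5) = 4.

Answer: 4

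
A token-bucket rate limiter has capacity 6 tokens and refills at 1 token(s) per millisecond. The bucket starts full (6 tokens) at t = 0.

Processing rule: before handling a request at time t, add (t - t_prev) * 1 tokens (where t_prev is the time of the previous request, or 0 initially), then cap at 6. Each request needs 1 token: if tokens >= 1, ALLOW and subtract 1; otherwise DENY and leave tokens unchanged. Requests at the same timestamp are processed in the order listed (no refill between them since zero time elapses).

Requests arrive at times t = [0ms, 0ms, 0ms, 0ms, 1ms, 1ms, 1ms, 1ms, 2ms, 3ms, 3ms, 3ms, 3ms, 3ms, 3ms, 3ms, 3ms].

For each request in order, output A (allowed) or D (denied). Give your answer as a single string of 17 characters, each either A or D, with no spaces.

Simulating step by step:
  req#1 t=0ms: ALLOW
  req#2 t=0ms: ALLOW
  req#3 t=0ms: ALLOW
  req#4 t=0ms: ALLOW
  req#5 t=1ms: ALLOW
  req#6 t=1ms: ALLOW
  req#7 t=1ms: ALLOW
  req#8 t=1ms: DENY
  req#9 t=2ms: ALLOW
  req#10 t=3ms: ALLOW
  req#11 t=3ms: DENY
  req#12 t=3ms: DENY
  req#13 t=3ms: DENY
  req#14 t=3ms: DENY
  req#15 t=3ms: DENY
  req#16 t=3ms: DENY
  req#17 t=3ms: DENY

Answer: AAAAAAADAADDDDDDD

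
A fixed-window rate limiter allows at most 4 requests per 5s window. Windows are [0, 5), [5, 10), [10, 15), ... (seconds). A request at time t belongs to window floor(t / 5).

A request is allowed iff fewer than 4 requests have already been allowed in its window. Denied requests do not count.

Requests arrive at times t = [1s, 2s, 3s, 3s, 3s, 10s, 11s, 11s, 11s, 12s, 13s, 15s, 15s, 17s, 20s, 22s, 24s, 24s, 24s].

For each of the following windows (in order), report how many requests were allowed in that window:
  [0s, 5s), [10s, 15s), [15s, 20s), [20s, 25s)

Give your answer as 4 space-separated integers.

Processing requests:
  req#1 t=1s (window 0): ALLOW
  req#2 t=2s (window 0): ALLOW
  req#3 t=3s (window 0): ALLOW
  req#4 t=3s (window 0): ALLOW
  req#5 t=3s (window 0): DENY
  req#6 t=10s (window 2): ALLOW
  req#7 t=11s (window 2): ALLOW
  req#8 t=11s (window 2): ALLOW
  req#9 t=11s (window 2): ALLOW
  req#10 t=12s (window 2): DENY
  req#11 t=13s (window 2): DENY
  req#12 t=15s (window 3): ALLOW
  req#13 t=15s (window 3): ALLOW
  req#14 t=17s (window 3): ALLOW
  req#15 t=20s (window 4): ALLOW
  req#16 t=22s (window 4): ALLOW
  req#17 t=24s (window 4): ALLOW
  req#18 t=24s (window 4): ALLOW
  req#19 t=24s (window 4): DENY

Allowed counts by window: 4 4 3 4

Answer: 4 4 3 4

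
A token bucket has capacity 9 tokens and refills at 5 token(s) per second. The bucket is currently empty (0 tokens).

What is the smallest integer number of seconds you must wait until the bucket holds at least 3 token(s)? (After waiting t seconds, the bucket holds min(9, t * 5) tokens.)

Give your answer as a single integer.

Answer: 1

Derivation:
Need t * 5 >= 3, so t >= 3/5.
Smallest integer t = ceil(3/5) = 1.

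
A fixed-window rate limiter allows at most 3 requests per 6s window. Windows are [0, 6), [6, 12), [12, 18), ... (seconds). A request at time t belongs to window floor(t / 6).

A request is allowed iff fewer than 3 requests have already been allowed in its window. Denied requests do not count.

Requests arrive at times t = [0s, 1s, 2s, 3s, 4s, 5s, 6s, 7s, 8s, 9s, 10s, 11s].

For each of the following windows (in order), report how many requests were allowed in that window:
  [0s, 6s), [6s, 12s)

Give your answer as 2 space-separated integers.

Answer: 3 3

Derivation:
Processing requests:
  req#1 t=0s (window 0): ALLOW
  req#2 t=1s (window 0): ALLOW
  req#3 t=2s (window 0): ALLOW
  req#4 t=3s (window 0): DENY
  req#5 t=4s (window 0): DENY
  req#6 t=5s (window 0): DENY
  req#7 t=6s (window 1): ALLOW
  req#8 t=7s (window 1): ALLOW
  req#9 t=8s (window 1): ALLOW
  req#10 t=9s (window 1): DENY
  req#11 t=10s (window 1): DENY
  req#12 t=11s (window 1): DENY

Allowed counts by window: 3 3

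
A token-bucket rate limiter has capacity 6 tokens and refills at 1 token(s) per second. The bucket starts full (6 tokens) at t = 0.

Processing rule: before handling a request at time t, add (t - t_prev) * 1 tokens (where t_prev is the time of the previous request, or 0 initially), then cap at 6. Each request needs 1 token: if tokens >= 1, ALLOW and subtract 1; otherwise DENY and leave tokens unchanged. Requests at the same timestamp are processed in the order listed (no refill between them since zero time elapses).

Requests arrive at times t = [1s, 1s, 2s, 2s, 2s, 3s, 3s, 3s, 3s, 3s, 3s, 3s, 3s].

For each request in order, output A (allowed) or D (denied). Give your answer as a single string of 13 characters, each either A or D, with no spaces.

Simulating step by step:
  req#1 t=1s: ALLOW
  req#2 t=1s: ALLOW
  req#3 t=2s: ALLOW
  req#4 t=2s: ALLOW
  req#5 t=2s: ALLOW
  req#6 t=3s: ALLOW
  req#7 t=3s: ALLOW
  req#8 t=3s: ALLOW
  req#9 t=3s: DENY
  req#10 t=3s: DENY
  req#11 t=3s: DENY
  req#12 t=3s: DENY
  req#13 t=3s: DENY

Answer: AAAAAAAADDDDD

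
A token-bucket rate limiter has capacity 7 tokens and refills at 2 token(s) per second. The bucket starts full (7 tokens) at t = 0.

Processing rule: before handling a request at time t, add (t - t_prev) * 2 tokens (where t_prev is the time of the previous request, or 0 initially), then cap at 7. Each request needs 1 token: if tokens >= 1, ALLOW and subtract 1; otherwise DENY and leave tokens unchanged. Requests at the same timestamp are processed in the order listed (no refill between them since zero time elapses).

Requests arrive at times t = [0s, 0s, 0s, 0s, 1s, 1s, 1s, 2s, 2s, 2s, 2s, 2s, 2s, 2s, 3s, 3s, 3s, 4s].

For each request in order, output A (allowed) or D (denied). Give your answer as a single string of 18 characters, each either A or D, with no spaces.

Simulating step by step:
  req#1 t=0s: ALLOW
  req#2 t=0s: ALLOW
  req#3 t=0s: ALLOW
  req#4 t=0s: ALLOW
  req#5 t=1s: ALLOW
  req#6 t=1s: ALLOW
  req#7 t=1s: ALLOW
  req#8 t=2s: ALLOW
  req#9 t=2s: ALLOW
  req#10 t=2s: ALLOW
  req#11 t=2s: ALLOW
  req#12 t=2s: DENY
  req#13 t=2s: DENY
  req#14 t=2s: DENY
  req#15 t=3s: ALLOW
  req#16 t=3s: ALLOW
  req#17 t=3s: DENY
  req#18 t=4s: ALLOW

Answer: AAAAAAAAAAADDDAADA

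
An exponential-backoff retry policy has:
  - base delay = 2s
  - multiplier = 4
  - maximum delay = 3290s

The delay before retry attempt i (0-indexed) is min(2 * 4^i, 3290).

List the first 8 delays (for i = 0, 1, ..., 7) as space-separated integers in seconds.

Computing each delay:
  i=0: min(2*4^0, 3290) = 2
  i=1: min(2*4^1, 3290) = 8
  i=2: min(2*4^2, 3290) = 32
  i=3: min(2*4^3, 3290) = 128
  i=4: min(2*4^4, 3290) = 512
  i=5: min(2*4^5, 3290) = 2048
  i=6: min(2*4^6, 3290) = 3290
  i=7: min(2*4^7, 3290) = 3290

Answer: 2 8 32 128 512 2048 3290 3290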